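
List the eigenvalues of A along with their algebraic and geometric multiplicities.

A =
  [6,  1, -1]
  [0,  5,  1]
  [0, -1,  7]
λ = 6: alg = 3, geom = 2

Step 1 — factor the characteristic polynomial to read off the algebraic multiplicities:
  χ_A(x) = (x - 6)^3

Step 2 — compute geometric multiplicities via the rank-nullity identity g(λ) = n − rank(A − λI):
  rank(A − (6)·I) = 1, so dim ker(A − (6)·I) = n − 1 = 2

Summary:
  λ = 6: algebraic multiplicity = 3, geometric multiplicity = 2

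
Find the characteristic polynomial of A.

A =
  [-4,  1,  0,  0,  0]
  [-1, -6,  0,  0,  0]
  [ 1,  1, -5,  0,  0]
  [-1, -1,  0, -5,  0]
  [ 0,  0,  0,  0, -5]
x^5 + 25*x^4 + 250*x^3 + 1250*x^2 + 3125*x + 3125

Expanding det(x·I − A) (e.g. by cofactor expansion or by noting that A is similar to its Jordan form J, which has the same characteristic polynomial as A) gives
  χ_A(x) = x^5 + 25*x^4 + 250*x^3 + 1250*x^2 + 3125*x + 3125
which factors as (x + 5)^5. The eigenvalues (with algebraic multiplicities) are λ = -5 with multiplicity 5.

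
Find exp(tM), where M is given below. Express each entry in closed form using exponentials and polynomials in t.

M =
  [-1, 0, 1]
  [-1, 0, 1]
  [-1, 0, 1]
e^{tM} =
  [1 - t, 0, t]
  [-t, 1, t]
  [-t, 0, t + 1]

Strategy: write M = P · J · P⁻¹ where J is a Jordan canonical form, so e^{tM} = P · e^{tJ} · P⁻¹, and e^{tJ} can be computed block-by-block.

M has Jordan form
J =
  [0, 1, 0]
  [0, 0, 0]
  [0, 0, 0]
(up to reordering of blocks).

Per-block formulas:
  For a 1×1 block at λ = 0: exp(t · [0]) = [e^(0t)].
  For a 2×2 Jordan block J_2(0): exp(t · J_2(0)) = e^(0t)·(I + t·N), where N is the 2×2 nilpotent shift.

After assembling e^{tJ} and conjugating by P, we get:

e^{tM} =
  [1 - t, 0, t]
  [-t, 1, t]
  [-t, 0, t + 1]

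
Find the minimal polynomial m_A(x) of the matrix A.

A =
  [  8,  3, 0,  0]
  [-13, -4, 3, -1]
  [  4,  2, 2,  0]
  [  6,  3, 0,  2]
x^3 - 6*x^2 + 12*x - 8

The characteristic polynomial is χ_A(x) = (x - 2)^4, so the eigenvalues are known. The minimal polynomial is
  m_A(x) = Π_λ (x − λ)^{k_λ}
where k_λ is the size of the *largest* Jordan block for λ (equivalently, the smallest k with (A − λI)^k v = 0 for every generalised eigenvector v of λ).

  λ = 2: largest Jordan block has size 3, contributing (x − 2)^3

So m_A(x) = (x - 2)^3 = x^3 - 6*x^2 + 12*x - 8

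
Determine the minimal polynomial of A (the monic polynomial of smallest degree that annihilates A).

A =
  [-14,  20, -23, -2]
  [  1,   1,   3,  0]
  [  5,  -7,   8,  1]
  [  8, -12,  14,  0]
x^4 + 5*x^3

The characteristic polynomial is χ_A(x) = x^3*(x + 5), so the eigenvalues are known. The minimal polynomial is
  m_A(x) = Π_λ (x − λ)^{k_λ}
where k_λ is the size of the *largest* Jordan block for λ (equivalently, the smallest k with (A − λI)^k v = 0 for every generalised eigenvector v of λ).

  λ = -5: largest Jordan block has size 1, contributing (x + 5)
  λ = 0: largest Jordan block has size 3, contributing (x − 0)^3

So m_A(x) = x^3*(x + 5) = x^4 + 5*x^3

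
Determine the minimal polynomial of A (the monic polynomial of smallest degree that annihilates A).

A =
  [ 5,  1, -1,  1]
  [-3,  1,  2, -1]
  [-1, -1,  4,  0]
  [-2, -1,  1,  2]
x^2 - 6*x + 9

The characteristic polynomial is χ_A(x) = (x - 3)^4, so the eigenvalues are known. The minimal polynomial is
  m_A(x) = Π_λ (x − λ)^{k_λ}
where k_λ is the size of the *largest* Jordan block for λ (equivalently, the smallest k with (A − λI)^k v = 0 for every generalised eigenvector v of λ).

  λ = 3: largest Jordan block has size 2, contributing (x − 3)^2

So m_A(x) = (x - 3)^2 = x^2 - 6*x + 9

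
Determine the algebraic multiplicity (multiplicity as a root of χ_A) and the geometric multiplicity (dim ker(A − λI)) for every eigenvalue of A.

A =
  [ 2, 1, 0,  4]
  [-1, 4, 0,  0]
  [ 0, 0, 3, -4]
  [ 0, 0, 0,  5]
λ = 3: alg = 3, geom = 2; λ = 5: alg = 1, geom = 1

Step 1 — factor the characteristic polynomial to read off the algebraic multiplicities:
  χ_A(x) = (x - 5)*(x - 3)^3

Step 2 — compute geometric multiplicities via the rank-nullity identity g(λ) = n − rank(A − λI):
  rank(A − (3)·I) = 2, so dim ker(A − (3)·I) = n − 2 = 2
  rank(A − (5)·I) = 3, so dim ker(A − (5)·I) = n − 3 = 1

Summary:
  λ = 3: algebraic multiplicity = 3, geometric multiplicity = 2
  λ = 5: algebraic multiplicity = 1, geometric multiplicity = 1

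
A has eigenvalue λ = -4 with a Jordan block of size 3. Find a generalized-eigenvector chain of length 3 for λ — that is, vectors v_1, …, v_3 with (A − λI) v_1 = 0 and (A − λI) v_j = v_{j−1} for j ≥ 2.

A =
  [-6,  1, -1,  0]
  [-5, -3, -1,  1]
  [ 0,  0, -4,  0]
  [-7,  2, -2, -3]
A Jordan chain for λ = -4 of length 3:
v_1 = (-1, -2, 0, -3)ᵀ
v_2 = (-2, -5, 0, -7)ᵀ
v_3 = (1, 0, 0, 0)ᵀ

Let N = A − (-4)·I. We want v_3 with N^3 v_3 = 0 but N^2 v_3 ≠ 0; then v_{j-1} := N · v_j for j = 3, …, 2.

Pick v_3 = (1, 0, 0, 0)ᵀ.
Then v_2 = N · v_3 = (-2, -5, 0, -7)ᵀ.
Then v_1 = N · v_2 = (-1, -2, 0, -3)ᵀ.

Sanity check: (A − (-4)·I) v_1 = (0, 0, 0, 0)ᵀ = 0. ✓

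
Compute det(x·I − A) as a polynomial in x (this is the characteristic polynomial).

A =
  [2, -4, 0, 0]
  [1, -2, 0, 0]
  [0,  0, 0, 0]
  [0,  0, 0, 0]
x^4

Expanding det(x·I − A) (e.g. by cofactor expansion or by noting that A is similar to its Jordan form J, which has the same characteristic polynomial as A) gives
  χ_A(x) = x^4
which factors as x^4. The eigenvalues (with algebraic multiplicities) are λ = 0 with multiplicity 4.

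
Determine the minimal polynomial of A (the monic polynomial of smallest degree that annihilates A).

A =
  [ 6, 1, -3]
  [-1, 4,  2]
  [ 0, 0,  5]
x^3 - 15*x^2 + 75*x - 125

The characteristic polynomial is χ_A(x) = (x - 5)^3, so the eigenvalues are known. The minimal polynomial is
  m_A(x) = Π_λ (x − λ)^{k_λ}
where k_λ is the size of the *largest* Jordan block for λ (equivalently, the smallest k with (A − λI)^k v = 0 for every generalised eigenvector v of λ).

  λ = 5: largest Jordan block has size 3, contributing (x − 5)^3

So m_A(x) = (x - 5)^3 = x^3 - 15*x^2 + 75*x - 125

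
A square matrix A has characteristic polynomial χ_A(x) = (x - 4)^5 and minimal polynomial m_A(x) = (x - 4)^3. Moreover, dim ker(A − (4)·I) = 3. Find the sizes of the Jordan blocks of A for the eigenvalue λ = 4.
Block sizes for λ = 4: [3, 1, 1]

Step 1 — from the characteristic polynomial, algebraic multiplicity of λ = 4 is 5. From dim ker(A − (4)·I) = 3, there are exactly 3 Jordan blocks for λ = 4.
Step 2 — from the minimal polynomial, the factor (x − 4)^3 tells us the largest block for λ = 4 has size 3.
Step 3 — with total size 5, 3 blocks, and largest block 3, the block sizes (in nonincreasing order) are [3, 1, 1].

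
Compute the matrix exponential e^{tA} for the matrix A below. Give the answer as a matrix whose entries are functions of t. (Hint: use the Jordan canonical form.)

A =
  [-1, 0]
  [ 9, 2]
e^{tA} =
  [exp(-t), 0]
  [3*exp(2*t) - 3*exp(-t), exp(2*t)]

Strategy: write A = P · J · P⁻¹ where J is a Jordan canonical form, so e^{tA} = P · e^{tJ} · P⁻¹, and e^{tJ} can be computed block-by-block.

A has Jordan form
J =
  [-1, 0]
  [ 0, 2]
(up to reordering of blocks).

Per-block formulas:
  For a 1×1 block at λ = 2: exp(t · [2]) = [e^(2t)].
  For a 1×1 block at λ = -1: exp(t · [-1]) = [e^(-1t)].

After assembling e^{tJ} and conjugating by P, we get:

e^{tA} =
  [exp(-t), 0]
  [3*exp(2*t) - 3*exp(-t), exp(2*t)]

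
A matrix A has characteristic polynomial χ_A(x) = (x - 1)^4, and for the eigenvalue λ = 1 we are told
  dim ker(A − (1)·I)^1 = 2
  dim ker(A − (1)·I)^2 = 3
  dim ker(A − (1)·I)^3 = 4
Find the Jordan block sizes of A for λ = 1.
Block sizes for λ = 1: [3, 1]

From the dimensions of kernels of powers, the number of Jordan blocks of size at least j is d_j − d_{j−1} where d_j = dim ker(N^j) (with d_0 = 0). Computing the differences gives [2, 1, 1].
The number of blocks of size exactly k is (#blocks of size ≥ k) − (#blocks of size ≥ k + 1), so the partition is: 1 block(s) of size 1, 1 block(s) of size 3.
In nonincreasing order the block sizes are [3, 1].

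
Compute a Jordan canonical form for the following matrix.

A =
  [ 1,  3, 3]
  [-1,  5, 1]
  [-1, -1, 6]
J_3(4)

The characteristic polynomial is
  det(x·I − A) = x^3 - 12*x^2 + 48*x - 64 = (x - 4)^3

Eigenvalues and multiplicities (the geometric multiplicity of λ is n − rank(A − λI), which equals the number of Jordan blocks for λ):
  λ = 4: algebraic multiplicity = 3, geometric multiplicity = 1

Determining the block sizes for each eigenvalue:
  λ = 4: one block (gm = 1), so the single block has size am = 3 → block sizes [3]

Assembling the blocks gives a Jordan form
J =
  [4, 1, 0]
  [0, 4, 1]
  [0, 0, 4]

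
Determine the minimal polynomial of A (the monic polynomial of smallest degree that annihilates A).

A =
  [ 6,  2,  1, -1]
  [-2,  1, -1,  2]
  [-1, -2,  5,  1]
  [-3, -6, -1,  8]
x^3 - 15*x^2 + 75*x - 125

The characteristic polynomial is χ_A(x) = (x - 5)^4, so the eigenvalues are known. The minimal polynomial is
  m_A(x) = Π_λ (x − λ)^{k_λ}
where k_λ is the size of the *largest* Jordan block for λ (equivalently, the smallest k with (A − λI)^k v = 0 for every generalised eigenvector v of λ).

  λ = 5: largest Jordan block has size 3, contributing (x − 5)^3

So m_A(x) = (x - 5)^3 = x^3 - 15*x^2 + 75*x - 125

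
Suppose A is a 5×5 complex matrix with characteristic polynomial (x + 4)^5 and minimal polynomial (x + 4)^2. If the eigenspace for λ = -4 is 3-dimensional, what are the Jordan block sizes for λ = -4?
Block sizes for λ = -4: [2, 2, 1]

Step 1 — from the characteristic polynomial, algebraic multiplicity of λ = -4 is 5. From dim ker(A − (-4)·I) = 3, there are exactly 3 Jordan blocks for λ = -4.
Step 2 — from the minimal polynomial, the factor (x + 4)^2 tells us the largest block for λ = -4 has size 2.
Step 3 — with total size 5, 3 blocks, and largest block 2, the block sizes (in nonincreasing order) are [2, 2, 1].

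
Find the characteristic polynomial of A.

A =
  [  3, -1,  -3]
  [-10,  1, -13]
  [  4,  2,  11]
x^3 - 15*x^2 + 75*x - 125

Expanding det(x·I − A) (e.g. by cofactor expansion or by noting that A is similar to its Jordan form J, which has the same characteristic polynomial as A) gives
  χ_A(x) = x^3 - 15*x^2 + 75*x - 125
which factors as (x - 5)^3. The eigenvalues (with algebraic multiplicities) are λ = 5 with multiplicity 3.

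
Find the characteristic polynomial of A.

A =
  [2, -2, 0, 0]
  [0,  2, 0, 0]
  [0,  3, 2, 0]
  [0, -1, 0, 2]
x^4 - 8*x^3 + 24*x^2 - 32*x + 16

Expanding det(x·I − A) (e.g. by cofactor expansion or by noting that A is similar to its Jordan form J, which has the same characteristic polynomial as A) gives
  χ_A(x) = x^4 - 8*x^3 + 24*x^2 - 32*x + 16
which factors as (x - 2)^4. The eigenvalues (with algebraic multiplicities) are λ = 2 with multiplicity 4.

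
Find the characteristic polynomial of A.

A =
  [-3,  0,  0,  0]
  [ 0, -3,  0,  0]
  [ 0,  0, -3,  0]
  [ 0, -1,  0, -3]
x^4 + 12*x^3 + 54*x^2 + 108*x + 81

Expanding det(x·I − A) (e.g. by cofactor expansion or by noting that A is similar to its Jordan form J, which has the same characteristic polynomial as A) gives
  χ_A(x) = x^4 + 12*x^3 + 54*x^2 + 108*x + 81
which factors as (x + 3)^4. The eigenvalues (with algebraic multiplicities) are λ = -3 with multiplicity 4.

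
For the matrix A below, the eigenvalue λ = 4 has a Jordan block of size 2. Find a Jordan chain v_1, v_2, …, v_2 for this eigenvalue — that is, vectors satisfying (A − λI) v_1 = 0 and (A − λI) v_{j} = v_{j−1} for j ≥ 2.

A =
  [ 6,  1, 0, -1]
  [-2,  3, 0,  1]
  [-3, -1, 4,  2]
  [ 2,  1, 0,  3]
A Jordan chain for λ = 4 of length 2:
v_1 = (2, -2, -3, 2)ᵀ
v_2 = (1, 0, 0, 0)ᵀ

Let N = A − (4)·I. We want v_2 with N^2 v_2 = 0 but N^1 v_2 ≠ 0; then v_{j-1} := N · v_j for j = 2, …, 2.

Pick v_2 = (1, 0, 0, 0)ᵀ.
Then v_1 = N · v_2 = (2, -2, -3, 2)ᵀ.

Sanity check: (A − (4)·I) v_1 = (0, 0, 0, 0)ᵀ = 0. ✓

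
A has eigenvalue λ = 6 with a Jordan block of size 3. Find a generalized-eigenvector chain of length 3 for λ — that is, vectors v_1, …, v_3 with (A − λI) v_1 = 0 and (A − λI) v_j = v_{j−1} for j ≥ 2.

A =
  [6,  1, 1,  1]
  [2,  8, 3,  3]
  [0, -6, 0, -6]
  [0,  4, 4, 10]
A Jordan chain for λ = 6 of length 3:
v_1 = (2, 4, -12, 8)ᵀ
v_2 = (0, 2, 0, 0)ᵀ
v_3 = (1, 0, 0, 0)ᵀ

Let N = A − (6)·I. We want v_3 with N^3 v_3 = 0 but N^2 v_3 ≠ 0; then v_{j-1} := N · v_j for j = 3, …, 2.

Pick v_3 = (1, 0, 0, 0)ᵀ.
Then v_2 = N · v_3 = (0, 2, 0, 0)ᵀ.
Then v_1 = N · v_2 = (2, 4, -12, 8)ᵀ.

Sanity check: (A − (6)·I) v_1 = (0, 0, 0, 0)ᵀ = 0. ✓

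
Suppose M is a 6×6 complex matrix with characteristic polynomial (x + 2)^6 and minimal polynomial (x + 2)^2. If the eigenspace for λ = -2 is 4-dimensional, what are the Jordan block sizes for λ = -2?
Block sizes for λ = -2: [2, 2, 1, 1]

Step 1 — from the characteristic polynomial, algebraic multiplicity of λ = -2 is 6. From dim ker(M − (-2)·I) = 4, there are exactly 4 Jordan blocks for λ = -2.
Step 2 — from the minimal polynomial, the factor (x + 2)^2 tells us the largest block for λ = -2 has size 2.
Step 3 — with total size 6, 4 blocks, and largest block 2, the block sizes (in nonincreasing order) are [2, 2, 1, 1].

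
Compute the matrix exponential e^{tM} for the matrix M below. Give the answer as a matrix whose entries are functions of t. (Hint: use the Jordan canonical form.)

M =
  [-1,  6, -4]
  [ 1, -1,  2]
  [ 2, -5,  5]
e^{tM} =
  [t^2*exp(t) - 2*t*exp(t) + exp(t), -2*t^2*exp(t) + 6*t*exp(t), 2*t^2*exp(t) - 4*t*exp(t)]
  [t*exp(t), -2*t*exp(t) + exp(t), 2*t*exp(t)]
  [-t^2*exp(t)/2 + 2*t*exp(t), t^2*exp(t) - 5*t*exp(t), -t^2*exp(t) + 4*t*exp(t) + exp(t)]

Strategy: write M = P · J · P⁻¹ where J is a Jordan canonical form, so e^{tM} = P · e^{tJ} · P⁻¹, and e^{tJ} can be computed block-by-block.

M has Jordan form
J =
  [1, 1, 0]
  [0, 1, 1]
  [0, 0, 1]
(up to reordering of blocks).

Per-block formulas:
  For a 3×3 Jordan block J_3(1): exp(t · J_3(1)) = e^(1t)·(I + t·N + (t^2/2)·N^2), where N is the 3×3 nilpotent shift.

After assembling e^{tJ} and conjugating by P, we get:

e^{tM} =
  [t^2*exp(t) - 2*t*exp(t) + exp(t), -2*t^2*exp(t) + 6*t*exp(t), 2*t^2*exp(t) - 4*t*exp(t)]
  [t*exp(t), -2*t*exp(t) + exp(t), 2*t*exp(t)]
  [-t^2*exp(t)/2 + 2*t*exp(t), t^2*exp(t) - 5*t*exp(t), -t^2*exp(t) + 4*t*exp(t) + exp(t)]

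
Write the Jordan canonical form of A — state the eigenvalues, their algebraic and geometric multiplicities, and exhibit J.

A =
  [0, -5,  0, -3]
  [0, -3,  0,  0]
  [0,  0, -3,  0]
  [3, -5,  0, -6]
J_2(-3) ⊕ J_1(-3) ⊕ J_1(-3)

The characteristic polynomial is
  det(x·I − A) = x^4 + 12*x^3 + 54*x^2 + 108*x + 81 = (x + 3)^4

Eigenvalues and multiplicities (the geometric multiplicity of λ is n − rank(A − λI), which equals the number of Jordan blocks for λ):
  λ = -3: algebraic multiplicity = 4, geometric multiplicity = 3

Determining the block sizes for each eigenvalue:
  λ = -3: 3 blocks summing to 4 forces exactly one block of size 2 and the rest size 1 → block sizes [2, 1, 1]

Assembling the blocks gives a Jordan form
J =
  [-3,  1,  0,  0]
  [ 0, -3,  0,  0]
  [ 0,  0, -3,  0]
  [ 0,  0,  0, -3]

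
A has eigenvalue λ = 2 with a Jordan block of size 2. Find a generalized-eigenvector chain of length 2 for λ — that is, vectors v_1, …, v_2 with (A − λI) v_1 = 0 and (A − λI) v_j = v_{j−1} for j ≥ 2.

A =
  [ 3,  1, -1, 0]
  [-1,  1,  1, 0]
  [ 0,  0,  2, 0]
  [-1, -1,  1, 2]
A Jordan chain for λ = 2 of length 2:
v_1 = (1, -1, 0, -1)ᵀ
v_2 = (1, 0, 0, 0)ᵀ

Let N = A − (2)·I. We want v_2 with N^2 v_2 = 0 but N^1 v_2 ≠ 0; then v_{j-1} := N · v_j for j = 2, …, 2.

Pick v_2 = (1, 0, 0, 0)ᵀ.
Then v_1 = N · v_2 = (1, -1, 0, -1)ᵀ.

Sanity check: (A − (2)·I) v_1 = (0, 0, 0, 0)ᵀ = 0. ✓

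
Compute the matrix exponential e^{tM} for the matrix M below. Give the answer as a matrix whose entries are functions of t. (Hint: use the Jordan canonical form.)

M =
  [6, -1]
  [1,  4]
e^{tM} =
  [t*exp(5*t) + exp(5*t), -t*exp(5*t)]
  [t*exp(5*t), -t*exp(5*t) + exp(5*t)]

Strategy: write M = P · J · P⁻¹ where J is a Jordan canonical form, so e^{tM} = P · e^{tJ} · P⁻¹, and e^{tJ} can be computed block-by-block.

M has Jordan form
J =
  [5, 1]
  [0, 5]
(up to reordering of blocks).

Per-block formulas:
  For a 2×2 Jordan block J_2(5): exp(t · J_2(5)) = e^(5t)·(I + t·N), where N is the 2×2 nilpotent shift.

After assembling e^{tJ} and conjugating by P, we get:

e^{tM} =
  [t*exp(5*t) + exp(5*t), -t*exp(5*t)]
  [t*exp(5*t), -t*exp(5*t) + exp(5*t)]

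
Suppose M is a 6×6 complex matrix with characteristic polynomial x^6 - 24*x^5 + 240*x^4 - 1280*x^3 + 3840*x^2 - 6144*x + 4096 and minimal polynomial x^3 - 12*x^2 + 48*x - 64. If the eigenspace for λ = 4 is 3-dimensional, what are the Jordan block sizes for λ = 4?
Block sizes for λ = 4: [3, 2, 1]

Step 1 — from the characteristic polynomial, algebraic multiplicity of λ = 4 is 6. From dim ker(M − (4)·I) = 3, there are exactly 3 Jordan blocks for λ = 4.
Step 2 — from the minimal polynomial, the factor (x − 4)^3 tells us the largest block for λ = 4 has size 3.
Step 3 — with total size 6, 3 blocks, and largest block 3, the block sizes (in nonincreasing order) are [3, 2, 1].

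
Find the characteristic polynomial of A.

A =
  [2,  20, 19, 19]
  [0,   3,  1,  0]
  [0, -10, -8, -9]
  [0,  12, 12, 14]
x^4 - 11*x^3 + 42*x^2 - 68*x + 40

Expanding det(x·I − A) (e.g. by cofactor expansion or by noting that A is similar to its Jordan form J, which has the same characteristic polynomial as A) gives
  χ_A(x) = x^4 - 11*x^3 + 42*x^2 - 68*x + 40
which factors as (x - 5)*(x - 2)^3. The eigenvalues (with algebraic multiplicities) are λ = 2 with multiplicity 3, λ = 5 with multiplicity 1.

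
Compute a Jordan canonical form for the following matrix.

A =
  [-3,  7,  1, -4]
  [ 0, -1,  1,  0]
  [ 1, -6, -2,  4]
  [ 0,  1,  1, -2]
J_3(-2) ⊕ J_1(-2)

The characteristic polynomial is
  det(x·I − A) = x^4 + 8*x^3 + 24*x^2 + 32*x + 16 = (x + 2)^4

Eigenvalues and multiplicities (the geometric multiplicity of λ is n − rank(A − λI), which equals the number of Jordan blocks for λ):
  λ = -2: algebraic multiplicity = 4, geometric multiplicity = 2

Determining the block sizes for each eigenvalue:
  λ = -2: with am = 4 and gm = 2, the partition is not yet determined (e.g. several partitions of 4 into 2 parts exist). Let N = A − (-2)·I. Computing rank(N^1) = 2, rank(N^2) = 1, rank(N^3) = 0; the number of blocks of size ≥ j is rank(N^{j−1}) − rank(N^j), giving [2, 1, 1]. So we have 1 block(s) of size 3, 1 block(s) of size 1 → block sizes [3, 1]

Assembling the blocks gives a Jordan form
J =
  [-2,  1,  0,  0]
  [ 0, -2,  1,  0]
  [ 0,  0, -2,  0]
  [ 0,  0,  0, -2]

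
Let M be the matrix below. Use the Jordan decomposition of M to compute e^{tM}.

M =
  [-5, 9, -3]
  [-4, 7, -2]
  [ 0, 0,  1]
e^{tM} =
  [-6*t*exp(t) + exp(t), 9*t*exp(t), -3*t*exp(t)]
  [-4*t*exp(t), 6*t*exp(t) + exp(t), -2*t*exp(t)]
  [0, 0, exp(t)]

Strategy: write M = P · J · P⁻¹ where J is a Jordan canonical form, so e^{tM} = P · e^{tJ} · P⁻¹, and e^{tJ} can be computed block-by-block.

M has Jordan form
J =
  [1, 1, 0]
  [0, 1, 0]
  [0, 0, 1]
(up to reordering of blocks).

Per-block formulas:
  For a 1×1 block at λ = 1: exp(t · [1]) = [e^(1t)].
  For a 2×2 Jordan block J_2(1): exp(t · J_2(1)) = e^(1t)·(I + t·N), where N is the 2×2 nilpotent shift.

After assembling e^{tJ} and conjugating by P, we get:

e^{tM} =
  [-6*t*exp(t) + exp(t), 9*t*exp(t), -3*t*exp(t)]
  [-4*t*exp(t), 6*t*exp(t) + exp(t), -2*t*exp(t)]
  [0, 0, exp(t)]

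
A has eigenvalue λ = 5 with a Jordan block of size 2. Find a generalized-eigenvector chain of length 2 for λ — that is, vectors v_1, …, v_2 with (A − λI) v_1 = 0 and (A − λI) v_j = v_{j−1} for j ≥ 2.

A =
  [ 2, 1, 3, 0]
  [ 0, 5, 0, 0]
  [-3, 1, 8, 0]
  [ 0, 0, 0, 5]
A Jordan chain for λ = 5 of length 2:
v_1 = (-3, 0, -3, 0)ᵀ
v_2 = (1, 0, 0, 0)ᵀ

Let N = A − (5)·I. We want v_2 with N^2 v_2 = 0 but N^1 v_2 ≠ 0; then v_{j-1} := N · v_j for j = 2, …, 2.

Pick v_2 = (1, 0, 0, 0)ᵀ.
Then v_1 = N · v_2 = (-3, 0, -3, 0)ᵀ.

Sanity check: (A − (5)·I) v_1 = (0, 0, 0, 0)ᵀ = 0. ✓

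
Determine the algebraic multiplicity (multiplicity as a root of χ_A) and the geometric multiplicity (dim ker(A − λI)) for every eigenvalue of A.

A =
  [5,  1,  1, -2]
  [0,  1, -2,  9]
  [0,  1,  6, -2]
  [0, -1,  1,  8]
λ = 5: alg = 4, geom = 2

Step 1 — factor the characteristic polynomial to read off the algebraic multiplicities:
  χ_A(x) = (x - 5)^4

Step 2 — compute geometric multiplicities via the rank-nullity identity g(λ) = n − rank(A − λI):
  rank(A − (5)·I) = 2, so dim ker(A − (5)·I) = n − 2 = 2

Summary:
  λ = 5: algebraic multiplicity = 4, geometric multiplicity = 2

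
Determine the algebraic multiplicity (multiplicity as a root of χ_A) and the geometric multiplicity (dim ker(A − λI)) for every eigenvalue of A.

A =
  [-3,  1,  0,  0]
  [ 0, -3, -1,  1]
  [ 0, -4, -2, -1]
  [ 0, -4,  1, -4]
λ = -3: alg = 4, geom = 2

Step 1 — factor the characteristic polynomial to read off the algebraic multiplicities:
  χ_A(x) = (x + 3)^4

Step 2 — compute geometric multiplicities via the rank-nullity identity g(λ) = n − rank(A − λI):
  rank(A − (-3)·I) = 2, so dim ker(A − (-3)·I) = n − 2 = 2

Summary:
  λ = -3: algebraic multiplicity = 4, geometric multiplicity = 2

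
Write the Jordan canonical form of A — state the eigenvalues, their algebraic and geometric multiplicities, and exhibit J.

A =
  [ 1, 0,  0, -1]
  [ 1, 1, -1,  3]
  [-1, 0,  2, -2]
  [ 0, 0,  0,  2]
J_1(1) ⊕ J_1(1) ⊕ J_2(2)

The characteristic polynomial is
  det(x·I − A) = x^4 - 6*x^3 + 13*x^2 - 12*x + 4 = (x - 2)^2*(x - 1)^2

Eigenvalues and multiplicities (the geometric multiplicity of λ is n − rank(A − λI), which equals the number of Jordan blocks for λ):
  λ = 1: algebraic multiplicity = 2, geometric multiplicity = 2
  λ = 2: algebraic multiplicity = 2, geometric multiplicity = 1

Determining the block sizes for each eigenvalue:
  λ = 1: gm = am = 2, so every block has size 1 → block sizes [1, 1]
  λ = 2: one block (gm = 1), so the single block has size am = 2 → block sizes [2]

Assembling the blocks gives a Jordan form
J =
  [1, 0, 0, 0]
  [0, 1, 0, 0]
  [0, 0, 2, 1]
  [0, 0, 0, 2]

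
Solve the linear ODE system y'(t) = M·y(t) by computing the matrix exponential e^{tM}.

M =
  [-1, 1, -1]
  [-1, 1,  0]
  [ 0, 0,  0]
e^{tM} =
  [1 - t, t, t^2/2 - t]
  [-t, t + 1, t^2/2]
  [0, 0, 1]

Strategy: write M = P · J · P⁻¹ where J is a Jordan canonical form, so e^{tM} = P · e^{tJ} · P⁻¹, and e^{tJ} can be computed block-by-block.

M has Jordan form
J =
  [0, 1, 0]
  [0, 0, 1]
  [0, 0, 0]
(up to reordering of blocks).

Per-block formulas:
  For a 3×3 Jordan block J_3(0): exp(t · J_3(0)) = e^(0t)·(I + t·N + (t^2/2)·N^2), where N is the 3×3 nilpotent shift.

After assembling e^{tJ} and conjugating by P, we get:

e^{tM} =
  [1 - t, t, t^2/2 - t]
  [-t, t + 1, t^2/2]
  [0, 0, 1]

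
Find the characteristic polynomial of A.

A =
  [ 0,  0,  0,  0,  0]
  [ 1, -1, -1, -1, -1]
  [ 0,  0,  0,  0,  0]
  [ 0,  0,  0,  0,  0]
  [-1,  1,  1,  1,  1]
x^5

Expanding det(x·I − A) (e.g. by cofactor expansion or by noting that A is similar to its Jordan form J, which has the same characteristic polynomial as A) gives
  χ_A(x) = x^5
which factors as x^5. The eigenvalues (with algebraic multiplicities) are λ = 0 with multiplicity 5.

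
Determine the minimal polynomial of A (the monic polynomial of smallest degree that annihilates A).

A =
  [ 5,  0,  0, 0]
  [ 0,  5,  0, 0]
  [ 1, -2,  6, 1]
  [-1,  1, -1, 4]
x^3 - 15*x^2 + 75*x - 125

The characteristic polynomial is χ_A(x) = (x - 5)^4, so the eigenvalues are known. The minimal polynomial is
  m_A(x) = Π_λ (x − λ)^{k_λ}
where k_λ is the size of the *largest* Jordan block for λ (equivalently, the smallest k with (A − λI)^k v = 0 for every generalised eigenvector v of λ).

  λ = 5: largest Jordan block has size 3, contributing (x − 5)^3

So m_A(x) = (x - 5)^3 = x^3 - 15*x^2 + 75*x - 125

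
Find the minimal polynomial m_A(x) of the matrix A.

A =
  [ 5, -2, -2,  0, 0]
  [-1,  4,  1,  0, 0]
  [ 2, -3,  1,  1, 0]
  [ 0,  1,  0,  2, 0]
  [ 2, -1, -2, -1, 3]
x^3 - 9*x^2 + 27*x - 27

The characteristic polynomial is χ_A(x) = (x - 3)^5, so the eigenvalues are known. The minimal polynomial is
  m_A(x) = Π_λ (x − λ)^{k_λ}
where k_λ is the size of the *largest* Jordan block for λ (equivalently, the smallest k with (A − λI)^k v = 0 for every generalised eigenvector v of λ).

  λ = 3: largest Jordan block has size 3, contributing (x − 3)^3

So m_A(x) = (x - 3)^3 = x^3 - 9*x^2 + 27*x - 27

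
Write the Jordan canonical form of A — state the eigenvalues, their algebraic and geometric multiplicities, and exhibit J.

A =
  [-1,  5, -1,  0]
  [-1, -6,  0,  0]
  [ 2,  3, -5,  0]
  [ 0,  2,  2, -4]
J_3(-4) ⊕ J_1(-4)

The characteristic polynomial is
  det(x·I − A) = x^4 + 16*x^3 + 96*x^2 + 256*x + 256 = (x + 4)^4

Eigenvalues and multiplicities (the geometric multiplicity of λ is n − rank(A − λI), which equals the number of Jordan blocks for λ):
  λ = -4: algebraic multiplicity = 4, geometric multiplicity = 2

Determining the block sizes for each eigenvalue:
  λ = -4: with am = 4 and gm = 2, the partition is not yet determined (e.g. several partitions of 4 into 2 parts exist). Let N = A − (-4)·I. Computing rank(N^1) = 2, rank(N^2) = 1, rank(N^3) = 0; the number of blocks of size ≥ j is rank(N^{j−1}) − rank(N^j), giving [2, 1, 1]. So we have 1 block(s) of size 3, 1 block(s) of size 1 → block sizes [3, 1]

Assembling the blocks gives a Jordan form
J =
  [-4,  1,  0,  0]
  [ 0, -4,  1,  0]
  [ 0,  0, -4,  0]
  [ 0,  0,  0, -4]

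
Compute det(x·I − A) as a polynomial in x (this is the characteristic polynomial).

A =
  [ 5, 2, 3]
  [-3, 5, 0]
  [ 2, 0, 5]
x^3 - 15*x^2 + 75*x - 125

Expanding det(x·I − A) (e.g. by cofactor expansion or by noting that A is similar to its Jordan form J, which has the same characteristic polynomial as A) gives
  χ_A(x) = x^3 - 15*x^2 + 75*x - 125
which factors as (x - 5)^3. The eigenvalues (with algebraic multiplicities) are λ = 5 with multiplicity 3.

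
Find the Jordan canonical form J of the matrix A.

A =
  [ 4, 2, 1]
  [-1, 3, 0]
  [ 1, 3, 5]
J_3(4)

The characteristic polynomial is
  det(x·I − A) = x^3 - 12*x^2 + 48*x - 64 = (x - 4)^3

Eigenvalues and multiplicities (the geometric multiplicity of λ is n − rank(A − λI), which equals the number of Jordan blocks for λ):
  λ = 4: algebraic multiplicity = 3, geometric multiplicity = 1

Determining the block sizes for each eigenvalue:
  λ = 4: one block (gm = 1), so the single block has size am = 3 → block sizes [3]

Assembling the blocks gives a Jordan form
J =
  [4, 1, 0]
  [0, 4, 1]
  [0, 0, 4]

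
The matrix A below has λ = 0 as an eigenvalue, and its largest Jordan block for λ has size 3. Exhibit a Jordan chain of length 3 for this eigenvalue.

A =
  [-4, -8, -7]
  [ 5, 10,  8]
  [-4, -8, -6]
A Jordan chain for λ = 0 of length 3:
v_1 = (4, -2, 0)ᵀ
v_2 = (-4, 5, -4)ᵀ
v_3 = (1, 0, 0)ᵀ

Let N = A − (0)·I. We want v_3 with N^3 v_3 = 0 but N^2 v_3 ≠ 0; then v_{j-1} := N · v_j for j = 3, …, 2.

Pick v_3 = (1, 0, 0)ᵀ.
Then v_2 = N · v_3 = (-4, 5, -4)ᵀ.
Then v_1 = N · v_2 = (4, -2, 0)ᵀ.

Sanity check: (A − (0)·I) v_1 = (0, 0, 0)ᵀ = 0. ✓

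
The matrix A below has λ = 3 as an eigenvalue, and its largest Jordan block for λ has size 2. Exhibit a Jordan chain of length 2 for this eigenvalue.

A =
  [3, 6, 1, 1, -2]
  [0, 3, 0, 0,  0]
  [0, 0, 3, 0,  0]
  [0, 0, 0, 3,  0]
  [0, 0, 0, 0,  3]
A Jordan chain for λ = 3 of length 2:
v_1 = (6, 0, 0, 0, 0)ᵀ
v_2 = (0, 1, 0, 0, 0)ᵀ

Let N = A − (3)·I. We want v_2 with N^2 v_2 = 0 but N^1 v_2 ≠ 0; then v_{j-1} := N · v_j for j = 2, …, 2.

Pick v_2 = (0, 1, 0, 0, 0)ᵀ.
Then v_1 = N · v_2 = (6, 0, 0, 0, 0)ᵀ.

Sanity check: (A − (3)·I) v_1 = (0, 0, 0, 0, 0)ᵀ = 0. ✓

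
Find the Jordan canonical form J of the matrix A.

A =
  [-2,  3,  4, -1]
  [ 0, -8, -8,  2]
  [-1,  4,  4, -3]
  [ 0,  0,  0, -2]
J_3(-2) ⊕ J_1(-2)

The characteristic polynomial is
  det(x·I − A) = x^4 + 8*x^3 + 24*x^2 + 32*x + 16 = (x + 2)^4

Eigenvalues and multiplicities (the geometric multiplicity of λ is n − rank(A − λI), which equals the number of Jordan blocks for λ):
  λ = -2: algebraic multiplicity = 4, geometric multiplicity = 2

Determining the block sizes for each eigenvalue:
  λ = -2: with am = 4 and gm = 2, the partition is not yet determined (e.g. several partitions of 4 into 2 parts exist). Let N = A − (-2)·I. Computing rank(N^1) = 2, rank(N^2) = 1, rank(N^3) = 0; the number of blocks of size ≥ j is rank(N^{j−1}) − rank(N^j), giving [2, 1, 1]. So we have 1 block(s) of size 3, 1 block(s) of size 1 → block sizes [3, 1]

Assembling the blocks gives a Jordan form
J =
  [-2,  1,  0,  0]
  [ 0, -2,  1,  0]
  [ 0,  0, -2,  0]
  [ 0,  0,  0, -2]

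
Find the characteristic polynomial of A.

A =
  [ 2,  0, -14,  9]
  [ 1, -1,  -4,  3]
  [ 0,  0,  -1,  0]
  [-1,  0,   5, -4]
x^4 + 4*x^3 + 6*x^2 + 4*x + 1

Expanding det(x·I − A) (e.g. by cofactor expansion or by noting that A is similar to its Jordan form J, which has the same characteristic polynomial as A) gives
  χ_A(x) = x^4 + 4*x^3 + 6*x^2 + 4*x + 1
which factors as (x + 1)^4. The eigenvalues (with algebraic multiplicities) are λ = -1 with multiplicity 4.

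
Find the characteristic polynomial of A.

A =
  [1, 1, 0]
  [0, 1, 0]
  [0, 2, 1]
x^3 - 3*x^2 + 3*x - 1

Expanding det(x·I − A) (e.g. by cofactor expansion or by noting that A is similar to its Jordan form J, which has the same characteristic polynomial as A) gives
  χ_A(x) = x^3 - 3*x^2 + 3*x - 1
which factors as (x - 1)^3. The eigenvalues (with algebraic multiplicities) are λ = 1 with multiplicity 3.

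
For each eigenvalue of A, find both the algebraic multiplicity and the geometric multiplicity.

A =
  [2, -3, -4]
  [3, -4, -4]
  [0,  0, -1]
λ = -1: alg = 3, geom = 2

Step 1 — factor the characteristic polynomial to read off the algebraic multiplicities:
  χ_A(x) = (x + 1)^3

Step 2 — compute geometric multiplicities via the rank-nullity identity g(λ) = n − rank(A − λI):
  rank(A − (-1)·I) = 1, so dim ker(A − (-1)·I) = n − 1 = 2

Summary:
  λ = -1: algebraic multiplicity = 3, geometric multiplicity = 2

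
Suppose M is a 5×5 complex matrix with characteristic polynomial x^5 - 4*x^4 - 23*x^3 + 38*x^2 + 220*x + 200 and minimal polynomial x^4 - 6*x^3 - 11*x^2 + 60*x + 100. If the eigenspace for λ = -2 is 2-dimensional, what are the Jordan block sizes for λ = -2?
Block sizes for λ = -2: [2, 1]

Step 1 — from the characteristic polynomial, algebraic multiplicity of λ = -2 is 3. From dim ker(M − (-2)·I) = 2, there are exactly 2 Jordan blocks for λ = -2.
Step 2 — from the minimal polynomial, the factor (x + 2)^2 tells us the largest block for λ = -2 has size 2.
Step 3 — with total size 3, 2 blocks, and largest block 2, the block sizes (in nonincreasing order) are [2, 1].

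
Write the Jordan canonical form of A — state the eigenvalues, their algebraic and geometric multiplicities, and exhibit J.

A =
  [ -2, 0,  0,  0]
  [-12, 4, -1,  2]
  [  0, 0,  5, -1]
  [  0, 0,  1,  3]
J_1(-2) ⊕ J_3(4)

The characteristic polynomial is
  det(x·I − A) = x^4 - 10*x^3 + 24*x^2 + 32*x - 128 = (x - 4)^3*(x + 2)

Eigenvalues and multiplicities (the geometric multiplicity of λ is n − rank(A − λI), which equals the number of Jordan blocks for λ):
  λ = -2: algebraic multiplicity = 1, geometric multiplicity = 1
  λ = 4: algebraic multiplicity = 3, geometric multiplicity = 1

Determining the block sizes for each eigenvalue:
  λ = -2: one block (gm = 1), so the single block has size am = 1 → block sizes [1]
  λ = 4: one block (gm = 1), so the single block has size am = 3 → block sizes [3]

Assembling the blocks gives a Jordan form
J =
  [-2, 0, 0, 0]
  [ 0, 4, 1, 0]
  [ 0, 0, 4, 1]
  [ 0, 0, 0, 4]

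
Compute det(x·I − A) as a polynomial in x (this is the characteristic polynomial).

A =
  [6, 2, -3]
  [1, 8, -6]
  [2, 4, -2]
x^3 - 12*x^2 + 48*x - 64

Expanding det(x·I − A) (e.g. by cofactor expansion or by noting that A is similar to its Jordan form J, which has the same characteristic polynomial as A) gives
  χ_A(x) = x^3 - 12*x^2 + 48*x - 64
which factors as (x - 4)^3. The eigenvalues (with algebraic multiplicities) are λ = 4 with multiplicity 3.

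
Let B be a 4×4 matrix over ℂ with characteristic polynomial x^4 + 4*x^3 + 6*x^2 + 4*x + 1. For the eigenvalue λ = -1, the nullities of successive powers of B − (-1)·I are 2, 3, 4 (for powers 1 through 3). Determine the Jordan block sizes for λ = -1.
Block sizes for λ = -1: [3, 1]

From the dimensions of kernels of powers, the number of Jordan blocks of size at least j is d_j − d_{j−1} where d_j = dim ker(N^j) (with d_0 = 0). Computing the differences gives [2, 1, 1].
The number of blocks of size exactly k is (#blocks of size ≥ k) − (#blocks of size ≥ k + 1), so the partition is: 1 block(s) of size 1, 1 block(s) of size 3.
In nonincreasing order the block sizes are [3, 1].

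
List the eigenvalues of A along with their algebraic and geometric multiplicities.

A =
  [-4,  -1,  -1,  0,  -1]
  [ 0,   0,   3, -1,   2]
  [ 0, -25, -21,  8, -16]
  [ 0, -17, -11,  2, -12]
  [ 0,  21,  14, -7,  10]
λ = -4: alg = 4, geom = 2; λ = 3: alg = 1, geom = 1

Step 1 — factor the characteristic polynomial to read off the algebraic multiplicities:
  χ_A(x) = (x - 3)*(x + 4)^4

Step 2 — compute geometric multiplicities via the rank-nullity identity g(λ) = n − rank(A − λI):
  rank(A − (-4)·I) = 3, so dim ker(A − (-4)·I) = n − 3 = 2
  rank(A − (3)·I) = 4, so dim ker(A − (3)·I) = n − 4 = 1

Summary:
  λ = -4: algebraic multiplicity = 4, geometric multiplicity = 2
  λ = 3: algebraic multiplicity = 1, geometric multiplicity = 1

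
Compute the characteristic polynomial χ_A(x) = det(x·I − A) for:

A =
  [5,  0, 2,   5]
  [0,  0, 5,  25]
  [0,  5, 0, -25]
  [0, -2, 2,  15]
x^4 - 20*x^3 + 150*x^2 - 500*x + 625

Expanding det(x·I − A) (e.g. by cofactor expansion or by noting that A is similar to its Jordan form J, which has the same characteristic polynomial as A) gives
  χ_A(x) = x^4 - 20*x^3 + 150*x^2 - 500*x + 625
which factors as (x - 5)^4. The eigenvalues (with algebraic multiplicities) are λ = 5 with multiplicity 4.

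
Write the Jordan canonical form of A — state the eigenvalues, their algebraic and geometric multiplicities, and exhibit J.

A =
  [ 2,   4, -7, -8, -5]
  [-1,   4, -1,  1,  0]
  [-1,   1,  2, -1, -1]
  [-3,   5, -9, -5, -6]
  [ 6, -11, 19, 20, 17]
J_3(4) ⊕ J_2(4)

The characteristic polynomial is
  det(x·I − A) = x^5 - 20*x^4 + 160*x^3 - 640*x^2 + 1280*x - 1024 = (x - 4)^5

Eigenvalues and multiplicities (the geometric multiplicity of λ is n − rank(A − λI), which equals the number of Jordan blocks for λ):
  λ = 4: algebraic multiplicity = 5, geometric multiplicity = 2

Determining the block sizes for each eigenvalue:
  λ = 4: with am = 5 and gm = 2, the partition is not yet determined (e.g. several partitions of 5 into 2 parts exist). Let N = A − (4)·I. Computing rank(N^1) = 3, rank(N^2) = 1, rank(N^3) = 0; the number of blocks of size ≥ j is rank(N^{j−1}) − rank(N^j), giving [2, 2, 1]. So we have 1 block(s) of size 3, 1 block(s) of size 2 → block sizes [3, 2]

Assembling the blocks gives a Jordan form
J =
  [4, 1, 0, 0, 0]
  [0, 4, 1, 0, 0]
  [0, 0, 4, 0, 0]
  [0, 0, 0, 4, 1]
  [0, 0, 0, 0, 4]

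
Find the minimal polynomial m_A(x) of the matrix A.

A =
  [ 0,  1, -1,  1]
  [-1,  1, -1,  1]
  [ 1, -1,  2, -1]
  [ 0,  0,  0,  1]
x^3 - 3*x^2 + 3*x - 1

The characteristic polynomial is χ_A(x) = (x - 1)^4, so the eigenvalues are known. The minimal polynomial is
  m_A(x) = Π_λ (x − λ)^{k_λ}
where k_λ is the size of the *largest* Jordan block for λ (equivalently, the smallest k with (A − λI)^k v = 0 for every generalised eigenvector v of λ).

  λ = 1: largest Jordan block has size 3, contributing (x − 1)^3

So m_A(x) = (x - 1)^3 = x^3 - 3*x^2 + 3*x - 1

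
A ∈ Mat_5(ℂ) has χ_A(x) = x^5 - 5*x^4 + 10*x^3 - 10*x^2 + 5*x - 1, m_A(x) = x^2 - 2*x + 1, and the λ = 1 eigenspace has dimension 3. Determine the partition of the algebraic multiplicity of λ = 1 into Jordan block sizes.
Block sizes for λ = 1: [2, 2, 1]

Step 1 — from the characteristic polynomial, algebraic multiplicity of λ = 1 is 5. From dim ker(A − (1)·I) = 3, there are exactly 3 Jordan blocks for λ = 1.
Step 2 — from the minimal polynomial, the factor (x − 1)^2 tells us the largest block for λ = 1 has size 2.
Step 3 — with total size 5, 3 blocks, and largest block 2, the block sizes (in nonincreasing order) are [2, 2, 1].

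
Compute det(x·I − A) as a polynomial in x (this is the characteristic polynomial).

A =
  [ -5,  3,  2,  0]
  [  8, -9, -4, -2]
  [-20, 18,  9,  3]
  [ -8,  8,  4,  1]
x^4 + 4*x^3 + 6*x^2 + 4*x + 1

Expanding det(x·I − A) (e.g. by cofactor expansion or by noting that A is similar to its Jordan form J, which has the same characteristic polynomial as A) gives
  χ_A(x) = x^4 + 4*x^3 + 6*x^2 + 4*x + 1
which factors as (x + 1)^4. The eigenvalues (with algebraic multiplicities) are λ = -1 with multiplicity 4.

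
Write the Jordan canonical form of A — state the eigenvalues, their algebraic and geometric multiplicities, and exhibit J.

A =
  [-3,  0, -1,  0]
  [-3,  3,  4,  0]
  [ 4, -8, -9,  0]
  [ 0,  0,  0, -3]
J_3(-3) ⊕ J_1(-3)

The characteristic polynomial is
  det(x·I − A) = x^4 + 12*x^3 + 54*x^2 + 108*x + 81 = (x + 3)^4

Eigenvalues and multiplicities (the geometric multiplicity of λ is n − rank(A − λI), which equals the number of Jordan blocks for λ):
  λ = -3: algebraic multiplicity = 4, geometric multiplicity = 2

Determining the block sizes for each eigenvalue:
  λ = -3: with am = 4 and gm = 2, the partition is not yet determined (e.g. several partitions of 4 into 2 parts exist). Let N = A − (-3)·I. Computing rank(N^1) = 2, rank(N^2) = 1, rank(N^3) = 0; the number of blocks of size ≥ j is rank(N^{j−1}) − rank(N^j), giving [2, 1, 1]. So we have 1 block(s) of size 3, 1 block(s) of size 1 → block sizes [3, 1]

Assembling the blocks gives a Jordan form
J =
  [-3,  1,  0,  0]
  [ 0, -3,  1,  0]
  [ 0,  0, -3,  0]
  [ 0,  0,  0, -3]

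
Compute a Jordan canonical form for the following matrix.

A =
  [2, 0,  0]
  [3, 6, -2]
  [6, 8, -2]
J_2(2) ⊕ J_1(2)

The characteristic polynomial is
  det(x·I − A) = x^3 - 6*x^2 + 12*x - 8 = (x - 2)^3

Eigenvalues and multiplicities (the geometric multiplicity of λ is n − rank(A − λI), which equals the number of Jordan blocks for λ):
  λ = 2: algebraic multiplicity = 3, geometric multiplicity = 2

Determining the block sizes for each eigenvalue:
  λ = 2: 2 blocks summing to 3 forces exactly one block of size 2 and the rest size 1 → block sizes [2, 1]

Assembling the blocks gives a Jordan form
J =
  [2, 1, 0]
  [0, 2, 0]
  [0, 0, 2]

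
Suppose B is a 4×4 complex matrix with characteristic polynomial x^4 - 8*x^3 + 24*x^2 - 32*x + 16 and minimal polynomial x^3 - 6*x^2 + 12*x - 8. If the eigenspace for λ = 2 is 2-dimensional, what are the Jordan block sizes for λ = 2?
Block sizes for λ = 2: [3, 1]

Step 1 — from the characteristic polynomial, algebraic multiplicity of λ = 2 is 4. From dim ker(B − (2)·I) = 2, there are exactly 2 Jordan blocks for λ = 2.
Step 2 — from the minimal polynomial, the factor (x − 2)^3 tells us the largest block for λ = 2 has size 3.
Step 3 — with total size 4, 2 blocks, and largest block 3, the block sizes (in nonincreasing order) are [3, 1].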